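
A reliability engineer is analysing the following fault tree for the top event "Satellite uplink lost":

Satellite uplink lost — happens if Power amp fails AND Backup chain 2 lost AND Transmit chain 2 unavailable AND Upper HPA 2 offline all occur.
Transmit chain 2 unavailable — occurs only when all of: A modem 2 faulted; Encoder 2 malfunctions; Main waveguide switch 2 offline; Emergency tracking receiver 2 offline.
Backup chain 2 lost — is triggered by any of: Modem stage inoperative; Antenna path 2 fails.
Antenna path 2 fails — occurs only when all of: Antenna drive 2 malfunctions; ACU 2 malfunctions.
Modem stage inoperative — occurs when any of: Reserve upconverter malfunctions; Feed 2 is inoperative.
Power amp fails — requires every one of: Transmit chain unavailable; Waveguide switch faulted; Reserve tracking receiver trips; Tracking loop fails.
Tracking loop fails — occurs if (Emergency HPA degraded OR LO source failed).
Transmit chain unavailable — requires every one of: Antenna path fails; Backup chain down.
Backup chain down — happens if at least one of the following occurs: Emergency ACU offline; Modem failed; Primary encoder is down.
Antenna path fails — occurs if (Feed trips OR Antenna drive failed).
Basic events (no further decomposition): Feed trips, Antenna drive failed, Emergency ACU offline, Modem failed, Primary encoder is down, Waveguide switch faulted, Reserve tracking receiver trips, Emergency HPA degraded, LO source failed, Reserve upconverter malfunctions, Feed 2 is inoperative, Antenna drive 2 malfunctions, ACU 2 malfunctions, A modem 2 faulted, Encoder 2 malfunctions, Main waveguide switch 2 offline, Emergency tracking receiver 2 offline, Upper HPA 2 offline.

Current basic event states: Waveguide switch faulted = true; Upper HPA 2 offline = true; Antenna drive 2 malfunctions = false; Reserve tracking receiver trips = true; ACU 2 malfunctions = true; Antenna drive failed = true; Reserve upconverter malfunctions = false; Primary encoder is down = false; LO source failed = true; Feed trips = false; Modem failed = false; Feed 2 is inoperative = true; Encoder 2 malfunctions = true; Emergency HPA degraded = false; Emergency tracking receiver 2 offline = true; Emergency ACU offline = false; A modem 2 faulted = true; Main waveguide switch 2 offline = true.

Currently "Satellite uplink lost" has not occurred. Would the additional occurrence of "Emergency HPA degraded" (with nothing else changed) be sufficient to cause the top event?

No

Counterfactual: set "Emergency HPA degraded" to occurred.
Antenna path fails [OR]: Feed trips=not, Antenna drive failed=occurs → at least one input occurs → occurs.
Backup chain down [OR]: Emergency ACU offline=not, Modem failed=not, Primary encoder is down=not → no input occurs → does not occur.
Transmit chain unavailable [AND]: Antenna path fails=occurs, Backup chain down=not → not all inputs occur → does not occur.
Tracking loop fails [OR]: Emergency HPA degraded=occurs, LO source failed=occurs → at least one input occurs → occurs.
Power amp fails [AND]: Transmit chain unavailable=not, Waveguide switch faulted=occurs, Reserve tracking receiver trips=occurs, Tracking loop fails=occurs → not all inputs occur → does not occur.
Modem stage inoperative [OR]: Reserve upconverter malfunctions=not, Feed 2 is inoperative=occurs → at least one input occurs → occurs.
Antenna path 2 fails [AND]: Antenna drive 2 malfunctions=not, ACU 2 malfunctions=occurs → not all inputs occur → does not occur.
Backup chain 2 lost [OR]: Modem stage inoperative=occurs, Antenna path 2 fails=not → at least one input occurs → occurs.
Transmit chain 2 unavailable [AND]: A modem 2 faulted=occurs, Encoder 2 malfunctions=occurs, Main waveguide switch 2 offline=occurs, Emergency tracking receiver 2 offline=occurs → all inputs occur → occurs.
Satellite uplink lost [AND]: Power amp fails=not, Backup chain 2 lost=occurs, Transmit chain 2 unavailable=occurs, Upper HPA 2 offline=occurs → not all inputs occur → does not occur.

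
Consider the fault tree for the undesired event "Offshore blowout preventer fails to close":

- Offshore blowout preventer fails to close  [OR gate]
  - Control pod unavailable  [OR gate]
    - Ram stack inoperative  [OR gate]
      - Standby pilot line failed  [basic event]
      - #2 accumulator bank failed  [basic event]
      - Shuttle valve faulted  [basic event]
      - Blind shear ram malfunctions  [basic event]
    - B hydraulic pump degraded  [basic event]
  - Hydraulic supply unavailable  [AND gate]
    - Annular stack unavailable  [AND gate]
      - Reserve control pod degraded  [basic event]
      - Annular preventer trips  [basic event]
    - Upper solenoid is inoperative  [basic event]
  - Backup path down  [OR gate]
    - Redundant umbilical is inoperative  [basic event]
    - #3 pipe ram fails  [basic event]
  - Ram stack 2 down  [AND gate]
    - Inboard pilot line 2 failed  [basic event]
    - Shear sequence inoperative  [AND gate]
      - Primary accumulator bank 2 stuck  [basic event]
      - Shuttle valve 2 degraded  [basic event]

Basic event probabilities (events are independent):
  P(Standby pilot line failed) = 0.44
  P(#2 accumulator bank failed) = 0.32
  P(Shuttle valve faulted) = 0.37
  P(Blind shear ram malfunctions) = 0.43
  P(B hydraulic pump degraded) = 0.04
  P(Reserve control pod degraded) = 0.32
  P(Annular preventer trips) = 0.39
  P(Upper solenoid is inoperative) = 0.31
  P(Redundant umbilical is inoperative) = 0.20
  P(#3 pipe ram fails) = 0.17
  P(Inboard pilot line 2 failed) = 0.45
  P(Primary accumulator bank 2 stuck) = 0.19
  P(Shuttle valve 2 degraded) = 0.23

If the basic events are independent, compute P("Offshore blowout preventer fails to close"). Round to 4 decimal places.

0.9179

P(Ram stack inoperative) [OR] = 1 − (1−0.44) × (1−0.32) × (1−0.37) × (1−0.43) = 0.863255
P(Control pod unavailable) [OR] = 1 − (1−0.863255) × (1−0.04) = 0.868725
P(Annular stack unavailable) [AND] = 0.32 × 0.39 = 0.124800
P(Hydraulic supply unavailable) [AND] = 0.124800 × 0.31 = 0.038688
P(Backup path down) [OR] = 1 − (1−0.20) × (1−0.17) = 0.336000
P(Shear sequence inoperative) [AND] = 0.19 × 0.23 = 0.043700
P(Ram stack 2 down) [AND] = 0.45 × 0.043700 = 0.019665
P(Offshore blowout preventer fails to close) [OR] = 1 − (1−0.868725) × (1−0.038688) × (1−0.336000) × (1−0.019665) = 0.917854
Rounded to 4 decimal places: P(Offshore blowout preventer fails to close) ≈ 0.9179.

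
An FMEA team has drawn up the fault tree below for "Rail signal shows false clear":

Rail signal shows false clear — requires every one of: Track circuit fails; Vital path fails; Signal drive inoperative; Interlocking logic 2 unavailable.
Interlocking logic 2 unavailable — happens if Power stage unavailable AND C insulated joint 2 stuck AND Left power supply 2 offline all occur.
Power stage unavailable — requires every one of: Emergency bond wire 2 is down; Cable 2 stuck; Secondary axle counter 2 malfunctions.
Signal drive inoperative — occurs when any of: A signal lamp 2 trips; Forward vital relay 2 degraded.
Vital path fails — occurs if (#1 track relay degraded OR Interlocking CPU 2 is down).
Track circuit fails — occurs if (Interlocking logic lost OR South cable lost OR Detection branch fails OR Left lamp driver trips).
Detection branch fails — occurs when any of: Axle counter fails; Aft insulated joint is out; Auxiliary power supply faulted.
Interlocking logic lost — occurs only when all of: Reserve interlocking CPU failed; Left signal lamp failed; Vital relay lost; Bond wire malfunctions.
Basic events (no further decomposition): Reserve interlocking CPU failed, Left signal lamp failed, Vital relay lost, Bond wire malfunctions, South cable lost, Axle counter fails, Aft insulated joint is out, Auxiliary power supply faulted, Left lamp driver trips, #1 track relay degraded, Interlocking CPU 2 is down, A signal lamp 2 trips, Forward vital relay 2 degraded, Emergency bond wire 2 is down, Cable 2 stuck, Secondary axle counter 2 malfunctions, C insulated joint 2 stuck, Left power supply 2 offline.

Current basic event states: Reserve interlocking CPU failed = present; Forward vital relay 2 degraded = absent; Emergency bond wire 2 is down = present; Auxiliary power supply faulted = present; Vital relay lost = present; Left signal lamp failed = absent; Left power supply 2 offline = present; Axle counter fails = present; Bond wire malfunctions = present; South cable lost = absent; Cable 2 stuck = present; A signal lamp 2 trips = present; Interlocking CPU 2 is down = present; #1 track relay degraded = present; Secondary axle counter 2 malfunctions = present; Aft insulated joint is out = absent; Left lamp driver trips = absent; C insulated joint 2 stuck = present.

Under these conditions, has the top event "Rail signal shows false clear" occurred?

Yes

Interlocking logic lost [AND]: Reserve interlocking CPU failed=occurs, Left signal lamp failed=not, Vital relay lost=occurs, Bond wire malfunctions=occurs → not all inputs occur → does not occur.
Detection branch fails [OR]: Axle counter fails=occurs, Aft insulated joint is out=not, Auxiliary power supply faulted=occurs → at least one input occurs → occurs.
Track circuit fails [OR]: Interlocking logic lost=not, South cable lost=not, Detection branch fails=occurs, Left lamp driver trips=not → at least one input occurs → occurs.
Vital path fails [OR]: #1 track relay degraded=occurs, Interlocking CPU 2 is down=occurs → at least one input occurs → occurs.
Signal drive inoperative [OR]: A signal lamp 2 trips=occurs, Forward vital relay 2 degraded=not → at least one input occurs → occurs.
Power stage unavailable [AND]: Emergency bond wire 2 is down=occurs, Cable 2 stuck=occurs, Secondary axle counter 2 malfunctions=occurs → all inputs occur → occurs.
Interlocking logic 2 unavailable [AND]: Power stage unavailable=occurs, C insulated joint 2 stuck=occurs, Left power supply 2 offline=occurs → all inputs occur → occurs.
Rail signal shows false clear [AND]: Track circuit fails=occurs, Vital path fails=occurs, Signal drive inoperative=occurs, Interlocking logic 2 unavailable=occurs → all inputs occur → occurs.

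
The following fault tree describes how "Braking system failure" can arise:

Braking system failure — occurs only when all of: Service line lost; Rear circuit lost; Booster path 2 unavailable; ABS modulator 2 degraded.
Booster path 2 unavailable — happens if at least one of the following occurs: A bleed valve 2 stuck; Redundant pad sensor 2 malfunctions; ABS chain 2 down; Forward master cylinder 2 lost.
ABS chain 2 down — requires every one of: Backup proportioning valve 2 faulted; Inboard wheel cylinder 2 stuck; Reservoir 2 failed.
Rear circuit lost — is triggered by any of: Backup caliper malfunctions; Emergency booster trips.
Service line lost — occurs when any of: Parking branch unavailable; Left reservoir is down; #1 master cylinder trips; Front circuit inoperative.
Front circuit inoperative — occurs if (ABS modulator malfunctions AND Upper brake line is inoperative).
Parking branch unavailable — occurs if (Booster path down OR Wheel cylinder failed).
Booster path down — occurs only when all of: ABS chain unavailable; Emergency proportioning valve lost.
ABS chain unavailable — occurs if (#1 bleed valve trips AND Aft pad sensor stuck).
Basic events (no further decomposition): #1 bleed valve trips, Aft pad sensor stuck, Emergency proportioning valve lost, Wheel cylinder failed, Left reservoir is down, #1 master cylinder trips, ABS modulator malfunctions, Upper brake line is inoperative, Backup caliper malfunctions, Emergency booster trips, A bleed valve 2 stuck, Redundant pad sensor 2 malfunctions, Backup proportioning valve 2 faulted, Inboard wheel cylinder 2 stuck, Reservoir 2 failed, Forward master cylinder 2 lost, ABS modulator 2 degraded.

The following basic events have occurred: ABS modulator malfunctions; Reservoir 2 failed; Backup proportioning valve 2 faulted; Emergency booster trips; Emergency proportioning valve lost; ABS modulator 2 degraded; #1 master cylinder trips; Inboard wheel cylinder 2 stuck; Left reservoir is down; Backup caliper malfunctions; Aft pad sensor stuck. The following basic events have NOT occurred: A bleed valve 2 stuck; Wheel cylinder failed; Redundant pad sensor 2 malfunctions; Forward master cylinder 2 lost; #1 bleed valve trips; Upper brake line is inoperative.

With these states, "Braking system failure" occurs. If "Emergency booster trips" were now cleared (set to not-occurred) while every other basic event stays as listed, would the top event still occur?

Yes

Counterfactual: set "Emergency booster trips" to not occurred.
ABS chain unavailable [AND]: #1 bleed valve trips=not, Aft pad sensor stuck=occurs → not all inputs occur → does not occur.
Booster path down [AND]: ABS chain unavailable=not, Emergency proportioning valve lost=occurs → not all inputs occur → does not occur.
Parking branch unavailable [OR]: Booster path down=not, Wheel cylinder failed=not → no input occurs → does not occur.
Front circuit inoperative [AND]: ABS modulator malfunctions=occurs, Upper brake line is inoperative=not → not all inputs occur → does not occur.
Service line lost [OR]: Parking branch unavailable=not, Left reservoir is down=occurs, #1 master cylinder trips=occurs, Front circuit inoperative=not → at least one input occurs → occurs.
Rear circuit lost [OR]: Backup caliper malfunctions=occurs, Emergency booster trips=not → at least one input occurs → occurs.
ABS chain 2 down [AND]: Backup proportioning valve 2 faulted=occurs, Inboard wheel cylinder 2 stuck=occurs, Reservoir 2 failed=occurs → all inputs occur → occurs.
Booster path 2 unavailable [OR]: A bleed valve 2 stuck=not, Redundant pad sensor 2 malfunctions=not, ABS chain 2 down=occurs, Forward master cylinder 2 lost=not → at least one input occurs → occurs.
Braking system failure [AND]: Service line lost=occurs, Rear circuit lost=occurs, Booster path 2 unavailable=occurs, ABS modulator 2 degraded=occurs → all inputs occur → occurs.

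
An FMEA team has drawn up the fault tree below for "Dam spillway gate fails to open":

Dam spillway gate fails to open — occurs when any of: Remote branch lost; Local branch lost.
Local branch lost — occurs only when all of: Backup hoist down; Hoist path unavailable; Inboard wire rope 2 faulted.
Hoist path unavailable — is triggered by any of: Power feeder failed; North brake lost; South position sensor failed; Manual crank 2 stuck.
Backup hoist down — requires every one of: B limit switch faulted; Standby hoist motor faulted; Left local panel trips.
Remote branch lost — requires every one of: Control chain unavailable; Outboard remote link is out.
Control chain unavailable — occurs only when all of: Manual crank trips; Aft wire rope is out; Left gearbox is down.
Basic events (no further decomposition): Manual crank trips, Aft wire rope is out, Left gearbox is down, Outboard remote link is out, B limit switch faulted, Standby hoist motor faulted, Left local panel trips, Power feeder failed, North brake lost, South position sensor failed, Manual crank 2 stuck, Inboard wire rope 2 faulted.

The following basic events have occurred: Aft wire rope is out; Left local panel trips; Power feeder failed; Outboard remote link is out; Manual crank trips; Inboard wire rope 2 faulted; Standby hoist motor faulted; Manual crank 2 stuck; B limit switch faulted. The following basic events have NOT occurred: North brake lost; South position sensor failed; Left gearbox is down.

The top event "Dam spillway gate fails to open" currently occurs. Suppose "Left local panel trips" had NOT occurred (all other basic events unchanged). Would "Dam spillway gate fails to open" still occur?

Counterfactual: set "Left local panel trips" to not occurred.
Control chain unavailable [AND]: Manual crank trips=occurs, Aft wire rope is out=occurs, Left gearbox is down=not → not all inputs occur → does not occur.
Remote branch lost [AND]: Control chain unavailable=not, Outboard remote link is out=occurs → not all inputs occur → does not occur.
Backup hoist down [AND]: B limit switch faulted=occurs, Standby hoist motor faulted=occurs, Left local panel trips=not → not all inputs occur → does not occur.
Hoist path unavailable [OR]: Power feeder failed=occurs, North brake lost=not, South position sensor failed=not, Manual crank 2 stuck=occurs → at least one input occurs → occurs.
Local branch lost [AND]: Backup hoist down=not, Hoist path unavailable=occurs, Inboard wire rope 2 faulted=occurs → not all inputs occur → does not occur.
Dam spillway gate fails to open [OR]: Remote branch lost=not, Local branch lost=not → no input occurs → does not occur.

No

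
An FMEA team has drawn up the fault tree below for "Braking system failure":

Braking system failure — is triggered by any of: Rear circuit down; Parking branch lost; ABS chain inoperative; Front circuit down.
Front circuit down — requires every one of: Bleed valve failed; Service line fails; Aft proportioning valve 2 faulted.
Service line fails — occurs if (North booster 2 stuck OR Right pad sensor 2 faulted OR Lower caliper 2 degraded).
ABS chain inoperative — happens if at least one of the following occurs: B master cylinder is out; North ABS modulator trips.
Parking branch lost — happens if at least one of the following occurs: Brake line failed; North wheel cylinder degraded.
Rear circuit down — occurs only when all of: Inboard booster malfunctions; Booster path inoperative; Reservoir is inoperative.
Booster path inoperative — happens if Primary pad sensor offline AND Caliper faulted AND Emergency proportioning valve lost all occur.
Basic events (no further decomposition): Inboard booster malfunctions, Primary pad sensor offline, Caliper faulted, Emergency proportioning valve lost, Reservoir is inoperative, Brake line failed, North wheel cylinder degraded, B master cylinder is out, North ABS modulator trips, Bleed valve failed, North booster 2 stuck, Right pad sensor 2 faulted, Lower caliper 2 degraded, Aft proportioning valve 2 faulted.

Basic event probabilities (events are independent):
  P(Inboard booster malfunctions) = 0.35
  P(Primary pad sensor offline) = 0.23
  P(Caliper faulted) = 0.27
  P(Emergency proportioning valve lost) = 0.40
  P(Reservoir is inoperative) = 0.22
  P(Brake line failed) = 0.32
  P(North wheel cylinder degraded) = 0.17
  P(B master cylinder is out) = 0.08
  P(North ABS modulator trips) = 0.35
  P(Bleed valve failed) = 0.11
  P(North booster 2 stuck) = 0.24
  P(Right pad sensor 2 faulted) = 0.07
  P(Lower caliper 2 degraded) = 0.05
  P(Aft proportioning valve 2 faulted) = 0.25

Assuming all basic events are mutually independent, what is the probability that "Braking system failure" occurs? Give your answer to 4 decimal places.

0.6662

P(Booster path inoperative) [AND] = 0.23 × 0.27 × 0.40 = 0.024840
P(Rear circuit down) [AND] = 0.35 × 0.024840 × 0.22 = 0.001913
P(Parking branch lost) [OR] = 1 − (1−0.32) × (1−0.17) = 0.435600
P(ABS chain inoperative) [OR] = 1 − (1−0.08) × (1−0.35) = 0.402000
P(Service line fails) [OR] = 1 − (1−0.24) × (1−0.07) × (1−0.05) = 0.328540
P(Front circuit down) [AND] = 0.11 × 0.328540 × 0.25 = 0.009035
P(Braking system failure) [OR] = 1 − (1−0.001913) × (1−0.435600) × (1−0.402000) × (1−0.009035) = 0.666178
Rounded to 4 decimal places: P(Braking system failure) ≈ 0.6662.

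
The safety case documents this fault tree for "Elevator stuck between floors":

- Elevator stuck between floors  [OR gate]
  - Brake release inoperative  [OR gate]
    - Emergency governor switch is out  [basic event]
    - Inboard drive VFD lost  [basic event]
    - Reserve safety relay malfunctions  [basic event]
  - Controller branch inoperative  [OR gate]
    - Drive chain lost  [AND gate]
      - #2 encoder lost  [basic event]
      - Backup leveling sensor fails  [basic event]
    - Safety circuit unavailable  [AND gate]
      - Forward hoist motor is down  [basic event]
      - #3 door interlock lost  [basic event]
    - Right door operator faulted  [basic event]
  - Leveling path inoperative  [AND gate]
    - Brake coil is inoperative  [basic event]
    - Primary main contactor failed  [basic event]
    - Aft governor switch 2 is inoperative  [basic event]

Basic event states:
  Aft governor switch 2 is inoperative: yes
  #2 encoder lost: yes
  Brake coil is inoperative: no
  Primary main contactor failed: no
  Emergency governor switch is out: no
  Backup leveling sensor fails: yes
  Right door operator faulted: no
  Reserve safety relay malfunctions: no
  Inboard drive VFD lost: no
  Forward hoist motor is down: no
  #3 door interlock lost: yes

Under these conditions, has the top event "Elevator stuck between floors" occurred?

Yes

Brake release inoperative [OR]: Emergency governor switch is out=not, Inboard drive VFD lost=not, Reserve safety relay malfunctions=not → no input occurs → does not occur.
Drive chain lost [AND]: #2 encoder lost=occurs, Backup leveling sensor fails=occurs → all inputs occur → occurs.
Safety circuit unavailable [AND]: Forward hoist motor is down=not, #3 door interlock lost=occurs → not all inputs occur → does not occur.
Controller branch inoperative [OR]: Drive chain lost=occurs, Safety circuit unavailable=not, Right door operator faulted=not → at least one input occurs → occurs.
Leveling path inoperative [AND]: Brake coil is inoperative=not, Primary main contactor failed=not, Aft governor switch 2 is inoperative=occurs → not all inputs occur → does not occur.
Elevator stuck between floors [OR]: Brake release inoperative=not, Controller branch inoperative=occurs, Leveling path inoperative=not → at least one input occurs → occurs.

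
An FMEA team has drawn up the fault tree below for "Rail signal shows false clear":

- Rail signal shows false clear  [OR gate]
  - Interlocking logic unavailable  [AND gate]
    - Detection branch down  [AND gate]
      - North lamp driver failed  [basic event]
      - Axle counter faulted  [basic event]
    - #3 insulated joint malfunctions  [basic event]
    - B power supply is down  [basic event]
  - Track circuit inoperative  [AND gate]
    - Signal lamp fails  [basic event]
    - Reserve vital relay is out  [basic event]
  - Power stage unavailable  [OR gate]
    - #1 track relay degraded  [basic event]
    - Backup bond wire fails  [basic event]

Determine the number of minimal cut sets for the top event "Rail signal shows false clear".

4

Detection branch down [AND]: one cut set from each child combined → 1 × 1 = 1 cut set(s).
Interlocking logic unavailable [AND]: one cut set from each child combined → 1 × 1 × 1 = 1 cut set(s).
Track circuit inoperative [AND]: one cut set from each child combined → 1 × 1 = 1 cut set(s).
Power stage unavailable [OR]: union of children's cut sets → 2 cut set(s).
Rail signal shows false clear [OR]: union of children's cut sets → 4 cut set(s).
Minimal cut sets: {#3 insulated joint malfunctions, Axle counter faulted, B power supply is down, North lamp driver failed}; {Reserve vital relay is out, Signal lamp fails}; {#1 track relay degraded}; {Backup bond wire fails}.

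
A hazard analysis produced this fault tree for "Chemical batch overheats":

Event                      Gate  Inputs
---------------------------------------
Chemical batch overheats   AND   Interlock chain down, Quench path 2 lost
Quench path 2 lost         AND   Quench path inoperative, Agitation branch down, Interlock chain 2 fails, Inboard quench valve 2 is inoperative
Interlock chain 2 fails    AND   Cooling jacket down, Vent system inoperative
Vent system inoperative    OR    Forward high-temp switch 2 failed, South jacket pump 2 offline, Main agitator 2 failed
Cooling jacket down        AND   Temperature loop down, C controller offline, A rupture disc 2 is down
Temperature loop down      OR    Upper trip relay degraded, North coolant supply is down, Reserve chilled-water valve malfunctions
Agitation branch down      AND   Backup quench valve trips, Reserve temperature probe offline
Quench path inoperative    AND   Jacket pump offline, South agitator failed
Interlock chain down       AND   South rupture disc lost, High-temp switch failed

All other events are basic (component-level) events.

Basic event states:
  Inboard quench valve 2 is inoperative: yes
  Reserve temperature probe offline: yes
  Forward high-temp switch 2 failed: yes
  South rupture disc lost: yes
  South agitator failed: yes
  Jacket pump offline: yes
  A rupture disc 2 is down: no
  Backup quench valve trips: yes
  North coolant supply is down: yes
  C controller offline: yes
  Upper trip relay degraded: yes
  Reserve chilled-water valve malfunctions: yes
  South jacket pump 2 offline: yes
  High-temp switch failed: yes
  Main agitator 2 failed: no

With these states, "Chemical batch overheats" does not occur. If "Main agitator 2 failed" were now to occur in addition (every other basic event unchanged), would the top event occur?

Counterfactual: set "Main agitator 2 failed" to occurred.
Interlock chain down [AND]: South rupture disc lost=occurs, High-temp switch failed=occurs → all inputs occur → occurs.
Quench path inoperative [AND]: Jacket pump offline=occurs, South agitator failed=occurs → all inputs occur → occurs.
Agitation branch down [AND]: Backup quench valve trips=occurs, Reserve temperature probe offline=occurs → all inputs occur → occurs.
Temperature loop down [OR]: Upper trip relay degraded=occurs, North coolant supply is down=occurs, Reserve chilled-water valve malfunctions=occurs → at least one input occurs → occurs.
Cooling jacket down [AND]: Temperature loop down=occurs, C controller offline=occurs, A rupture disc 2 is down=not → not all inputs occur → does not occur.
Vent system inoperative [OR]: Forward high-temp switch 2 failed=occurs, South jacket pump 2 offline=occurs, Main agitator 2 failed=occurs → at least one input occurs → occurs.
Interlock chain 2 fails [AND]: Cooling jacket down=not, Vent system inoperative=occurs → not all inputs occur → does not occur.
Quench path 2 lost [AND]: Quench path inoperative=occurs, Agitation branch down=occurs, Interlock chain 2 fails=not, Inboard quench valve 2 is inoperative=occurs → not all inputs occur → does not occur.
Chemical batch overheats [AND]: Interlock chain down=occurs, Quench path 2 lost=not → not all inputs occur → does not occur.

No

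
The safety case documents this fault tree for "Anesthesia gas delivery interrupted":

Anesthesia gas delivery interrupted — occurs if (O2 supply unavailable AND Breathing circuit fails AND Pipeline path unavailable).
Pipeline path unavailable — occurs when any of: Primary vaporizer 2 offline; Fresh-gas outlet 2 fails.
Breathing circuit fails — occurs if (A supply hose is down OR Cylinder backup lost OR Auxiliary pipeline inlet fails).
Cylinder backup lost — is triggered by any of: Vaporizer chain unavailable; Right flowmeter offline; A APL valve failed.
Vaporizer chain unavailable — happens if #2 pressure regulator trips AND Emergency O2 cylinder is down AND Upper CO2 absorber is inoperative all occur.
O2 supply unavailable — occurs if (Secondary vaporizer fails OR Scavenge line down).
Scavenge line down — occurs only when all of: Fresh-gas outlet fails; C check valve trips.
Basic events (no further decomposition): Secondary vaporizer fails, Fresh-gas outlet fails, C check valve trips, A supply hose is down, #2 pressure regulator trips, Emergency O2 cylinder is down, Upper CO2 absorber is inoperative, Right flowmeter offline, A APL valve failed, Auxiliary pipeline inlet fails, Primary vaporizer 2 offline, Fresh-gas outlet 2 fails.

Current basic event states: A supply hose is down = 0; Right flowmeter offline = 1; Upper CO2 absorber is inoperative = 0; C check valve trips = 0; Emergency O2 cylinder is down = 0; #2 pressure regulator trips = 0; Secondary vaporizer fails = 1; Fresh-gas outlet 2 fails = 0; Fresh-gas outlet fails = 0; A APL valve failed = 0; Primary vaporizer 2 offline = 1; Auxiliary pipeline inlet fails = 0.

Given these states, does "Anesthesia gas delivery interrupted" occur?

Yes

Scavenge line down [AND]: Fresh-gas outlet fails=not, C check valve trips=not → not all inputs occur → does not occur.
O2 supply unavailable [OR]: Secondary vaporizer fails=occurs, Scavenge line down=not → at least one input occurs → occurs.
Vaporizer chain unavailable [AND]: #2 pressure regulator trips=not, Emergency O2 cylinder is down=not, Upper CO2 absorber is inoperative=not → not all inputs occur → does not occur.
Cylinder backup lost [OR]: Vaporizer chain unavailable=not, Right flowmeter offline=occurs, A APL valve failed=not → at least one input occurs → occurs.
Breathing circuit fails [OR]: A supply hose is down=not, Cylinder backup lost=occurs, Auxiliary pipeline inlet fails=not → at least one input occurs → occurs.
Pipeline path unavailable [OR]: Primary vaporizer 2 offline=occurs, Fresh-gas outlet 2 fails=not → at least one input occurs → occurs.
Anesthesia gas delivery interrupted [AND]: O2 supply unavailable=occurs, Breathing circuit fails=occurs, Pipeline path unavailable=occurs → all inputs occur → occurs.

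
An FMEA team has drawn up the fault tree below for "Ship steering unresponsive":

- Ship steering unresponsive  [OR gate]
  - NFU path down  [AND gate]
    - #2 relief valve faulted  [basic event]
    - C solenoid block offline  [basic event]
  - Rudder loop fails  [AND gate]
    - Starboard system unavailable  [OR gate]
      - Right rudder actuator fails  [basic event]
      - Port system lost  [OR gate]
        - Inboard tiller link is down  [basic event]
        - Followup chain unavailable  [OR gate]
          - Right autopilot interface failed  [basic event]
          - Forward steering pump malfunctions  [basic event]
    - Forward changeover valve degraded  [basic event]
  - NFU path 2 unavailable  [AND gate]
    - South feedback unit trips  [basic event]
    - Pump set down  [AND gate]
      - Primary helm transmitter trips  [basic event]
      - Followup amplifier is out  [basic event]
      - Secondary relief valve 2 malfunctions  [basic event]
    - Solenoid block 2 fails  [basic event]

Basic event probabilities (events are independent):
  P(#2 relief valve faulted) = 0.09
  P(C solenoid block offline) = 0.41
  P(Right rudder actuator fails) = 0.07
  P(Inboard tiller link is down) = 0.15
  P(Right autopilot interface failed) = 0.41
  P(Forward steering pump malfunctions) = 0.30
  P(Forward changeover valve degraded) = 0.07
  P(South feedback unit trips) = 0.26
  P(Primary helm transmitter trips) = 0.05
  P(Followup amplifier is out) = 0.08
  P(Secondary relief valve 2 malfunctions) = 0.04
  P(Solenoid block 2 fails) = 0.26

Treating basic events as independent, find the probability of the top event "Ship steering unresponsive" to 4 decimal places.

0.0823

P(NFU path down) [AND] = 0.09 × 0.41 = 0.036900
P(Followup chain unavailable) [OR] = 1 − (1−0.41) × (1−0.30) = 0.587000
P(Port system lost) [OR] = 1 − (1−0.15) × (1−0.587000) = 0.648950
P(Starboard system unavailable) [OR] = 1 − (1−0.07) × (1−0.648950) = 0.673524
P(Rudder loop fails) [AND] = 0.673524 × 0.07 = 0.047147
P(Pump set down) [AND] = 0.05 × 0.08 × 0.04 = 0.000160
P(NFU path 2 unavailable) [AND] = 0.26 × 0.000160 × 0.26 = 0.000011
P(Ship steering unresponsive) [OR] = 1 − (1−0.036900) × (1−0.047147) × (1−0.000011) = 0.082317
Rounded to 4 decimal places: P(Ship steering unresponsive) ≈ 0.0823.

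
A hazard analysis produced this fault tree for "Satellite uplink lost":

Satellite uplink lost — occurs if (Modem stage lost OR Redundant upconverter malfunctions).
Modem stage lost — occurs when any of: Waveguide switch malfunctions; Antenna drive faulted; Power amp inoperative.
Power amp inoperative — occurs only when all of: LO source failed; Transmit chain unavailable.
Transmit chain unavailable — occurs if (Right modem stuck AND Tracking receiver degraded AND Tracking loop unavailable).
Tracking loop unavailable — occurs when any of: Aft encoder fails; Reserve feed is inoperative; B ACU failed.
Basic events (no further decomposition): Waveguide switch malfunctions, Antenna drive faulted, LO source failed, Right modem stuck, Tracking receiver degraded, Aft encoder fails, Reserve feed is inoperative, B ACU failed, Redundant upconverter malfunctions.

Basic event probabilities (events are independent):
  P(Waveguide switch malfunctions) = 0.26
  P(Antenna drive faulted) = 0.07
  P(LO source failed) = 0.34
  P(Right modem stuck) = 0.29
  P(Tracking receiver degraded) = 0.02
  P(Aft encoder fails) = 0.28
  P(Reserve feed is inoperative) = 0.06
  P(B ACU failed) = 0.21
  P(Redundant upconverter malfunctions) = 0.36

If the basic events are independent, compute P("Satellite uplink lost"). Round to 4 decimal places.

0.5600

P(Tracking loop unavailable) [OR] = 1 − (1−0.28) × (1−0.06) × (1−0.21) = 0.465328
P(Transmit chain unavailable) [AND] = 0.29 × 0.02 × 0.465328 = 0.002699
P(Power amp inoperative) [AND] = 0.34 × 0.002699 = 0.000918
P(Modem stage lost) [OR] = 1 − (1−0.26) × (1−0.07) × (1−0.000918) = 0.312432
P(Satellite uplink lost) [OR] = 1 − (1−0.312432) × (1−0.36) = 0.559956
Rounded to 4 decimal places: P(Satellite uplink lost) ≈ 0.5600.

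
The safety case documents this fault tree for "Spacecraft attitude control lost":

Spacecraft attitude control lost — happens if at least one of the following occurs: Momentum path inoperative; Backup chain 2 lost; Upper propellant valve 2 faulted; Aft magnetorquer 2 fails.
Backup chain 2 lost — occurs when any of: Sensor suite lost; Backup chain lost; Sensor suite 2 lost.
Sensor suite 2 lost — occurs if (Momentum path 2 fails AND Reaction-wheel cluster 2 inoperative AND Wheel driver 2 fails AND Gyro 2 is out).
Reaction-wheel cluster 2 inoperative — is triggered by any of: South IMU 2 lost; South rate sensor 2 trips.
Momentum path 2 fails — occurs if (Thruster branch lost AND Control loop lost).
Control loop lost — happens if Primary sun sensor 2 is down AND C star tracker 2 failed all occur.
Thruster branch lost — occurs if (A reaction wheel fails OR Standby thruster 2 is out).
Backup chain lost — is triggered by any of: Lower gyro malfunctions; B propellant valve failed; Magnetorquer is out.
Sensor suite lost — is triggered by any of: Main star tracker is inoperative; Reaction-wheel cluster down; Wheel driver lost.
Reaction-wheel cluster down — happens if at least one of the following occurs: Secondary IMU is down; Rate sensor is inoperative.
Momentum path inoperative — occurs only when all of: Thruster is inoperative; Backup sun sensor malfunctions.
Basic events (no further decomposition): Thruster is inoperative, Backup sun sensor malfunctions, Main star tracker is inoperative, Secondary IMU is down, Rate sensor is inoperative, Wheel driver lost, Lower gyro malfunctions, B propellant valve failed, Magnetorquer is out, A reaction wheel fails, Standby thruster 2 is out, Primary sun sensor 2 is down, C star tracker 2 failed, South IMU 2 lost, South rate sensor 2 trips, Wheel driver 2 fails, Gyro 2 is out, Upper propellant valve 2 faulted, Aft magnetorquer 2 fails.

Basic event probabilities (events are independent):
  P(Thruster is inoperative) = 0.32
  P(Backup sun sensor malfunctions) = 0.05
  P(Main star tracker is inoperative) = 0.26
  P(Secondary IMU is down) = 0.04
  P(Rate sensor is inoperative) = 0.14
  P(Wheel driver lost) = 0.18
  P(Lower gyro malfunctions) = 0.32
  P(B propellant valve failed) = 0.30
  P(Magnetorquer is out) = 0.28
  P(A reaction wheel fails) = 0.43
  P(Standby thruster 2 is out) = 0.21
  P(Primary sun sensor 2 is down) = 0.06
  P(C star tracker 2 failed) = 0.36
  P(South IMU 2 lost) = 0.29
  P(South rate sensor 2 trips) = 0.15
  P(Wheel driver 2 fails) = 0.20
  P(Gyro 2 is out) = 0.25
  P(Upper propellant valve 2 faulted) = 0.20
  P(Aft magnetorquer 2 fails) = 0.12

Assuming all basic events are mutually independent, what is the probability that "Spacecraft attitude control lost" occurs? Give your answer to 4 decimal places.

0.8811

P(Momentum path inoperative) [AND] = 0.32 × 0.05 = 0.016000
P(Reaction-wheel cluster down) [OR] = 1 − (1−0.04) × (1−0.14) = 0.174400
P(Sensor suite lost) [OR] = 1 − (1−0.26) × (1−0.174400) × (1−0.18) = 0.499026
P(Backup chain lost) [OR] = 1 − (1−0.32) × (1−0.30) × (1−0.28) = 0.657280
P(Thruster branch lost) [OR] = 1 − (1−0.43) × (1−0.21) = 0.549700
P(Control loop lost) [AND] = 0.06 × 0.36 = 0.021600
P(Momentum path 2 fails) [AND] = 0.549700 × 0.021600 = 0.011874
P(Reaction-wheel cluster 2 inoperative) [OR] = 1 − (1−0.29) × (1−0.15) = 0.396500
P(Sensor suite 2 lost) [AND] = 0.011874 × 0.396500 × 0.20 × 0.25 = 0.000235
P(Backup chain 2 lost) [OR] = 1 − (1−0.499026) × (1−0.657280) × (1−0.000235) = 0.828347
P(Spacecraft attitude control lost) [OR] = 1 − (1−0.016000) × (1−0.828347) × (1−0.20) × (1−0.12) = 0.881090
Rounded to 4 decimal places: P(Spacecraft attitude control lost) ≈ 0.8811.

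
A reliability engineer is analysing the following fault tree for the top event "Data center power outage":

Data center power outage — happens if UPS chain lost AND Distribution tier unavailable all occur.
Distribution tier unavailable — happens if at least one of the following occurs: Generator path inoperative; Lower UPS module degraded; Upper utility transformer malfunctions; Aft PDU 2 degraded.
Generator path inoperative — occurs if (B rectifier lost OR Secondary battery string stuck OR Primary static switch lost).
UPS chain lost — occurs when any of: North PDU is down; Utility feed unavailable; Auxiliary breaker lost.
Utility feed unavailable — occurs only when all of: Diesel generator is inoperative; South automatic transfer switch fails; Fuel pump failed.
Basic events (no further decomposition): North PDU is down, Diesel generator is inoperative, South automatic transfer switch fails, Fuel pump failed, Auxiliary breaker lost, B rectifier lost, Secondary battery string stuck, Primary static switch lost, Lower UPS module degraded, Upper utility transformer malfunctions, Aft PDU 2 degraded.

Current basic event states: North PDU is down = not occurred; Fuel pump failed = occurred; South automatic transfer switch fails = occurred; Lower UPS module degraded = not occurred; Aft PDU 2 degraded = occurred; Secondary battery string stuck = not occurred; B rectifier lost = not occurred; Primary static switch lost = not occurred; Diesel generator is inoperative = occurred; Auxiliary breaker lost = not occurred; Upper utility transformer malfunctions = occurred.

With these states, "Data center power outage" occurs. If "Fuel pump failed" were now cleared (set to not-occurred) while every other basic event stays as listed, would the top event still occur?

No

Counterfactual: set "Fuel pump failed" to not occurred.
Utility feed unavailable [AND]: Diesel generator is inoperative=occurs, South automatic transfer switch fails=occurs, Fuel pump failed=not → not all inputs occur → does not occur.
UPS chain lost [OR]: North PDU is down=not, Utility feed unavailable=not, Auxiliary breaker lost=not → no input occurs → does not occur.
Generator path inoperative [OR]: B rectifier lost=not, Secondary battery string stuck=not, Primary static switch lost=not → no input occurs → does not occur.
Distribution tier unavailable [OR]: Generator path inoperative=not, Lower UPS module degraded=not, Upper utility transformer malfunctions=occurs, Aft PDU 2 degraded=occurs → at least one input occurs → occurs.
Data center power outage [AND]: UPS chain lost=not, Distribution tier unavailable=occurs → not all inputs occur → does not occur.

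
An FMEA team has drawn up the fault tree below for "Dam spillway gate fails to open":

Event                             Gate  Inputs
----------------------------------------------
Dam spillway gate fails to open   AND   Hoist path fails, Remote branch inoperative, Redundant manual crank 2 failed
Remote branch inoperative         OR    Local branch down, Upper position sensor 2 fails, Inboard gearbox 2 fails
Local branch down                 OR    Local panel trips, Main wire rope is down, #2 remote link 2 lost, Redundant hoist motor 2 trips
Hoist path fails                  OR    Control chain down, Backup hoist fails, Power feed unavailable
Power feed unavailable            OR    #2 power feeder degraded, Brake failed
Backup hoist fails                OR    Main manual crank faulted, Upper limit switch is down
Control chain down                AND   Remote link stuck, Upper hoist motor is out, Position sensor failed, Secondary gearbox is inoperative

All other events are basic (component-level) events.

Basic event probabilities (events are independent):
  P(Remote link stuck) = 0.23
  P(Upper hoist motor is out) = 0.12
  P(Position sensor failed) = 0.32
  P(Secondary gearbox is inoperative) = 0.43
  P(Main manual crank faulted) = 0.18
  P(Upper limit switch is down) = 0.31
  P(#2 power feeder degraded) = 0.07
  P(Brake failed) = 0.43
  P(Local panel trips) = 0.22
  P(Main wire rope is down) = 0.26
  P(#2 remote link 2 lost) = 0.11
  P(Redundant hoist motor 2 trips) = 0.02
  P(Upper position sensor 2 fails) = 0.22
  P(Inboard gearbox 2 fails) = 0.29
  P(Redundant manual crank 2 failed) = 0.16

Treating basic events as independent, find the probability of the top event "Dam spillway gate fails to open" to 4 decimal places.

P(Control chain down) [AND] = 0.23 × 0.12 × 0.32 × 0.43 = 0.003798
P(Backup hoist fails) [OR] = 1 − (1−0.18) × (1−0.31) = 0.434200
P(Power feed unavailable) [OR] = 1 − (1−0.07) × (1−0.43) = 0.469900
P(Hoist path fails) [OR] = 1 − (1−0.003798) × (1−0.434200) × (1−0.469900) = 0.701209
P(Local branch down) [OR] = 1 − (1−0.22) × (1−0.26) × (1−0.11) × (1−0.02) = 0.496566
P(Remote branch inoperative) [OR] = 1 − (1−0.496566) × (1−0.22) × (1−0.29) = 0.721198
P(Dam spillway gate fails to open) [AND] = 0.701209 × 0.721198 × 0.16 = 0.080914
Rounded to 4 decimal places: P(Dam spillway gate fails to open) ≈ 0.0809.

0.0809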